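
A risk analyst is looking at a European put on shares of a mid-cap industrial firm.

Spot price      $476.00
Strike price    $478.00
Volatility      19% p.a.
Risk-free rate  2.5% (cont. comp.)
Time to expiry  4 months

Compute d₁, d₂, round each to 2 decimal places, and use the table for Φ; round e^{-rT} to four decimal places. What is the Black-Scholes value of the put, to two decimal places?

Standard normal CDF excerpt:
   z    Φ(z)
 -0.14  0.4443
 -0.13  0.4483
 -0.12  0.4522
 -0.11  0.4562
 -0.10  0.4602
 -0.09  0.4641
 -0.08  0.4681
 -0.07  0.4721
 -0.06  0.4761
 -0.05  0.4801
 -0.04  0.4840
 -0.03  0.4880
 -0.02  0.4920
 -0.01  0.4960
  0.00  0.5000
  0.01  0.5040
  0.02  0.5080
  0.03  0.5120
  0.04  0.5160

σ√T = 0.19 × 0.5774 = 0.1097
d₁ = [ln(476/478) + (0.025 + 0.19²/2)·0.3333] / 0.1097 = [-0.0042 + 0.0144] / 0.1097 = 0.0926 which rounds to 0.09
d₂ = d₁ − σ√T = 0.0926 − 0.1097 = -0.0171 which rounds to -0.02
e^(−rT) = e^(−0.025·0.3333) = 0.9917
P = 478·0.9917·N(0.02) − 476·N(-0.09) = 478·0.9917·0.5080 − 476·0.4641 = 240.8086 − 220.9116 = 19.8970

$19.90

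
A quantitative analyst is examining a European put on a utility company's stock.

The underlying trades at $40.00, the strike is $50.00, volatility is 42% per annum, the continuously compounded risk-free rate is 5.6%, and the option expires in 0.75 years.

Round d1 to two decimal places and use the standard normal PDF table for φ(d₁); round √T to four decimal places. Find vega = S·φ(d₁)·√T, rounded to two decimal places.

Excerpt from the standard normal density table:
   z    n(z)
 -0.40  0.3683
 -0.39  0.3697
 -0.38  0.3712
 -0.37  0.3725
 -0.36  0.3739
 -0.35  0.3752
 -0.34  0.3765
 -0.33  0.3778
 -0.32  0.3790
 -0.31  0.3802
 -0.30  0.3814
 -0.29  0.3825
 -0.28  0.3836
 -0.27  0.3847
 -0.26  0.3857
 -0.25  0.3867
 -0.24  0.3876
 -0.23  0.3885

13.13

σ√T = 0.42 × 0.8660 = 0.3637
ln(S/K) + (r + σ²/2)T = ln(40/50) + (0.056 + 0.42²/2)·0.75 = -0.2231 + 0.1081 = -0.1150
d₁ = -0.1150 / 0.3637 = -0.3162 ≈ -0.32
√T = √0.75 = 0.8660
φ(d₁) = φ(-0.32) = 0.3790
vega = S·φ(d₁)·√T = 40·0.3790·0.8660 = 13.1286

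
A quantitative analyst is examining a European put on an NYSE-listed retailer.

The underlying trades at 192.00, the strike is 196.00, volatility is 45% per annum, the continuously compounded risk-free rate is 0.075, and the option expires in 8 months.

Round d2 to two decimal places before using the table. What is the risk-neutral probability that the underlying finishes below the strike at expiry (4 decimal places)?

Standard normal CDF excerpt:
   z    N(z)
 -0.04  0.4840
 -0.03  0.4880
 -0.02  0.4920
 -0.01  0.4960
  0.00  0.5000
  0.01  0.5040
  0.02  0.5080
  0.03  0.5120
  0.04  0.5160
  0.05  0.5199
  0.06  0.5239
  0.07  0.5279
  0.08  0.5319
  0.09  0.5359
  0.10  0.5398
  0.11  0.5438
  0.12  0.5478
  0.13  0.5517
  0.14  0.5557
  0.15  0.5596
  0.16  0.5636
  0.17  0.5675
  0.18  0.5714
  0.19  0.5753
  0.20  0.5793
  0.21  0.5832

0.5398

σ√T = 0.45 × 0.8165 = 0.3674
d₁ = [ln(192/196) + (0.075 + ½·0.45²)·0.6667] / (σ√T) = (-0.0206 + 0.1175) / 0.3674 = 0.2637 → 0.26
d₂ = 0.2637 − 0.3674 = -0.1037 → -0.10
Risk-neutral Pr[S_T < K] = N(−d₂) = N(0.10) = 0.5398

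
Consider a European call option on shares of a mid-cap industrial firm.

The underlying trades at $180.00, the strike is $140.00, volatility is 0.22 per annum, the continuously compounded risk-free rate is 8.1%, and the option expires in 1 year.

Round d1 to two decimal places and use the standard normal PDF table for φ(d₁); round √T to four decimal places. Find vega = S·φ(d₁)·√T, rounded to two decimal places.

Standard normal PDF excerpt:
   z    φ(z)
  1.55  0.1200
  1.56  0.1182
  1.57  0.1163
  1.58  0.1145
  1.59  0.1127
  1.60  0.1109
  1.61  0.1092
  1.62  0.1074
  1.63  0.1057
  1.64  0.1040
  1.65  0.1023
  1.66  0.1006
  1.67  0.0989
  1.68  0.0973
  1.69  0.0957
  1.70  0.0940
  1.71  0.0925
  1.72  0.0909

19.33

σ√T = 0.22·√1 = 0.2200
d₁ = [ln(180/140) + (0.081 + 0.22²/2)·1] / 0.2200 = [0.2513 + 0.1052] / 0.2200 = 1.6205 ⇒ 1.62
√T = √1 = 1.0000
φ(d₁) = φ(1.62) = 0.1074
vega = S·φ(d₁)·√T = 180·0.1074·1.0000 = 19.3320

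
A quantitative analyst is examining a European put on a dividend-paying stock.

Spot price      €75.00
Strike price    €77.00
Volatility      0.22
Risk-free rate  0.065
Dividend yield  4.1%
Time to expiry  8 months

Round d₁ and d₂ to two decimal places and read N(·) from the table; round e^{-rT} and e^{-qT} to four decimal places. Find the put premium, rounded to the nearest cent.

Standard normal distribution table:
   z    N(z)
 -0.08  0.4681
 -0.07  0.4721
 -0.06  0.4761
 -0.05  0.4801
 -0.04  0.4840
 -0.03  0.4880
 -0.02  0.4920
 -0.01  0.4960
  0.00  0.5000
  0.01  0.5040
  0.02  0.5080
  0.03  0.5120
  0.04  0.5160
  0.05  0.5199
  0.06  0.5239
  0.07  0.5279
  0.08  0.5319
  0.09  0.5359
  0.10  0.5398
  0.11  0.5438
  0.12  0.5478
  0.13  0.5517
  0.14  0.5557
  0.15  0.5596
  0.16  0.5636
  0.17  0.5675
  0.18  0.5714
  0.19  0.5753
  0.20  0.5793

T = 0.6667;  σ√T = 0.1796
d₁ = [ln(75/77) + (0.065 − 0.041 + 0.22²/2)·0.6667] / 0.1796 = [-0.0263 + 0.0321] / 0.1796 = 0.0324 ⇒ 0.03
d₂ = d₁ − σ√T = 0.0324 − 0.1796 = -0.1473 ⇒ -0.15
exp(−qT) = exp(−0.041·0.6667) = 0.9730;  exp(−rT) = exp(−0.065·0.6667) = 0.9576
N(−d₂) = N(0.15) = 0.5596;  N(−d₁) = N(-0.03) = 0.4880
P = 77·0.9576·0.5596 − 75·0.9730·0.4880 = 41.2622 − 35.6118 = 5.6504

€5.65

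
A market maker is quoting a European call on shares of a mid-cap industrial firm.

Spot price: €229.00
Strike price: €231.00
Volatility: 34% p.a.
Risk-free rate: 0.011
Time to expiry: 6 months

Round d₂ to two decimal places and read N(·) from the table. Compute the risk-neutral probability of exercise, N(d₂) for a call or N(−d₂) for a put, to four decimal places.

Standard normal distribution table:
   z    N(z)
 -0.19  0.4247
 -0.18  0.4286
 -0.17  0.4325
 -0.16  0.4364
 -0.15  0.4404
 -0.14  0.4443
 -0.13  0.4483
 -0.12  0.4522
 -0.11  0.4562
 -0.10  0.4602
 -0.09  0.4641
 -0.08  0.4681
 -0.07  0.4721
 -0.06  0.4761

σ√T = 0.34 × 0.7071 = 0.2404
d₁ = [ln(229/231) + (0.011 + 0.34²/2)·0.5] / 0.2404 = [-0.0087 + 0.0344] / 0.2404 = 0.1069 → 0.11
d₂ = d₁ − σ√T = 0.1069 − 0.2404 = -0.1335 → -0.13
Risk-neutral Pr[S_T > K] = N(d₂) = N(-0.13) = 0.4483

0.4483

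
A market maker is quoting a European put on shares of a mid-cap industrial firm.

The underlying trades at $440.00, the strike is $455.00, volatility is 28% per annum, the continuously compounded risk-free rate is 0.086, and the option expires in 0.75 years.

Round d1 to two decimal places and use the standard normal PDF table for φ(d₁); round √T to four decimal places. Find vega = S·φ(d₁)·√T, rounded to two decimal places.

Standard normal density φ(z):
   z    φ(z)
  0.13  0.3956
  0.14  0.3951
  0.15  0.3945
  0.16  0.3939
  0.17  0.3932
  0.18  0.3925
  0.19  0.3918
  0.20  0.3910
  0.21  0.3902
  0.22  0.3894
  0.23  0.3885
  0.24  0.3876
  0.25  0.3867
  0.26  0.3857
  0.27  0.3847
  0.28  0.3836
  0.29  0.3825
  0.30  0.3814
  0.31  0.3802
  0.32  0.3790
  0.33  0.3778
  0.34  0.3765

147.35

σ√T = 0.28·√0.75 = 0.2425
d₁ = [ln(440/455) + (0.086 + ½·0.28²)·0.75] / (σ√T) = (-0.0335 + 0.0939) / 0.2425 = 0.2490 ≈ 0.25
√T = √0.75 = 0.8660
φ(d₁) = φ(0.25) = 0.3867
vega = S·φ(d₁)·√T = 440·0.3867·0.8660 = 147.3482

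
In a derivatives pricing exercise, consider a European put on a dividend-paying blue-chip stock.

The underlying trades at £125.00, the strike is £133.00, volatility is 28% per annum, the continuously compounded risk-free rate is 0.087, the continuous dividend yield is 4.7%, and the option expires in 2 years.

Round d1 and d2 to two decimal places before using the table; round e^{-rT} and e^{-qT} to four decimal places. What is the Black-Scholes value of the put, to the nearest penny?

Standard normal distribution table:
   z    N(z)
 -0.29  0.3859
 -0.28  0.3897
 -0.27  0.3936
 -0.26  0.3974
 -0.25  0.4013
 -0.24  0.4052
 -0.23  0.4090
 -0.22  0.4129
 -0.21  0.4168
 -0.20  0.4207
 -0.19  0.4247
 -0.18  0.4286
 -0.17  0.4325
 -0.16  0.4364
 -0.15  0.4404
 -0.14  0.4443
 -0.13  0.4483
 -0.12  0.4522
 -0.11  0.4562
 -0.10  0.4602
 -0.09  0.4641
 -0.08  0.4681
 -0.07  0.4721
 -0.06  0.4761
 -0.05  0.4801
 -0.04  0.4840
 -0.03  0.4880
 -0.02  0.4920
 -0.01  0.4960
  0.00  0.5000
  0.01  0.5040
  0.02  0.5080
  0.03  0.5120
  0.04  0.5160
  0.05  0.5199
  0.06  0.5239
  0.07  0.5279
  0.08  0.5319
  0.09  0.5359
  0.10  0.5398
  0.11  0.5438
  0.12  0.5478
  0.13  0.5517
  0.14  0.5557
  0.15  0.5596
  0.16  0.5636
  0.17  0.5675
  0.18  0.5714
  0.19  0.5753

T = 2;  σ√T = 0.3960
d₁ = [ln(125/133) + (0.087 − 0.047 + ½·0.28²)·2] / (σ√T) = (-0.0620 + 0.1584) / 0.3960 = 0.2434 which rounds to 0.24
d₂ = 0.2434 − 0.3960 = -0.1526 which rounds to -0.15
e^(−qT) = e^(−0.047·2) = 0.9103;  e^(−rT) = e^(−0.087·2) = 0.8403
N(−d₂) = N(0.15) = 0.5596;  N(−d₁) = N(-0.24) = 0.4052
P = 133·0.8403·0.5596 − 125·0.9103·0.4052 = 62.5408 − 46.1067 = 16.4341

£16.43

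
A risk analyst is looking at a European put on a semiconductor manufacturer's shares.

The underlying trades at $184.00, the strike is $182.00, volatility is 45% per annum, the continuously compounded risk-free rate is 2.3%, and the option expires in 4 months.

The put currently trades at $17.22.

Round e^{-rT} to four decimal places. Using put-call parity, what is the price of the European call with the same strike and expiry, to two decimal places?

e^(−rT) = e^(−0.023·0.3333) = 0.9924
Put-call parity: C − P = S − K·e^(−rT) = 184 − 182·0.9924 = 184 − 180.6168 = 3.3832
C = P + (C − P) = 17.22 + (3.3832) = 20.6032

$20.60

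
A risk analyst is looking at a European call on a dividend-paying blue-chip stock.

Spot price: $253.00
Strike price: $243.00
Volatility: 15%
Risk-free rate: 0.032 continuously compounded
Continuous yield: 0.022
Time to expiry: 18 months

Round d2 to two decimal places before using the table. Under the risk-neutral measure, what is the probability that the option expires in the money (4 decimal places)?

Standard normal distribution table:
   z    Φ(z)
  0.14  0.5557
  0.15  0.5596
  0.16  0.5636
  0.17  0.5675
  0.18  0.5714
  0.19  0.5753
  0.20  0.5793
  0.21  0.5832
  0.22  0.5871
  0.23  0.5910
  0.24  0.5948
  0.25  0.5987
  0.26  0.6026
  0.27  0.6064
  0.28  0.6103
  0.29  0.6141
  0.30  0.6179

σ√T = 0.15·√1.5 = 0.1837
d₁ = [ln(253/243) + (0.032 − 0.022 + ½·0.15²)·1.5] / (σ√T) = (0.0403 + 0.0319) / 0.1837 = 0.3930 ≈ 0.39
d₂ = 0.3930 − 0.1837 = 0.2093 ≈ 0.21
Risk-neutral Pr[S_T > K] = N(d₂) = N(0.21) = 0.5832

0.5832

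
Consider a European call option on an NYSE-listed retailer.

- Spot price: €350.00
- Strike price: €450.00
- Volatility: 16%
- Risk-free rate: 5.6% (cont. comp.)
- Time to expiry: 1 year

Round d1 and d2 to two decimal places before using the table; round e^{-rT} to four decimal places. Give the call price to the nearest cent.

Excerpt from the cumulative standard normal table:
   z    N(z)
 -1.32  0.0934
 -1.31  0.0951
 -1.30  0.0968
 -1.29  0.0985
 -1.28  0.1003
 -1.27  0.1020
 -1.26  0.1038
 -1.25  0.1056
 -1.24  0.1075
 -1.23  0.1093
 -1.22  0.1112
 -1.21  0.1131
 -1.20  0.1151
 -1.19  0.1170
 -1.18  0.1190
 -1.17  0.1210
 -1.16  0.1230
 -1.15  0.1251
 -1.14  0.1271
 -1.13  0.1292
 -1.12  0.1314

σ√T = 0.16·√1 = 0.1600
d₁ = [ln(350/450) + (0.056 + 0.16²/2)·1] / 0.1600 = [-0.2513 + 0.0688] / 0.1600 = -1.1407 ≈ -1.14
d₂ = d₁ − σ√T = -1.1407 − 0.1600 = -1.3007 ≈ -1.30
exp(−rT) = exp(−0.056·1) = 0.9455
N(d₁) = N(-1.14) = 0.1271;  N(d₂) = N(-1.30) = 0.0968
C = 350·0.1271 − 450·0.9455·0.0968 = 44.4850 − 41.1860 = 3.2990

€3.30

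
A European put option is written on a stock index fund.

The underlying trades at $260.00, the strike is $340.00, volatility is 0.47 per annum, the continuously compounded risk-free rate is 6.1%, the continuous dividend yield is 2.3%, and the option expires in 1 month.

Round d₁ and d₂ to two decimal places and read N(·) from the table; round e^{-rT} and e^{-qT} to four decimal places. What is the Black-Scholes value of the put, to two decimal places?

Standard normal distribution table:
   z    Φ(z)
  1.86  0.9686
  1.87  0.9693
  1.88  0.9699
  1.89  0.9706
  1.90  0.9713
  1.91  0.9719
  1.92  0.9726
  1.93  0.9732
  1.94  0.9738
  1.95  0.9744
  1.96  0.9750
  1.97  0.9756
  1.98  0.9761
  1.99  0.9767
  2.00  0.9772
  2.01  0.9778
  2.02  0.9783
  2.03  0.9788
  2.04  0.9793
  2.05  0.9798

σ√T = 0.47 × 0.2887 = 0.1357
d₁ = [ln(260/340) + (0.061 − 0.023 + 0.47²/2)·0.08333] / 0.1357 = [-0.2683 + 0.0124] / 0.1357 = -1.8860 → -1.89
d₂ = d₁ − σ√T = -1.8860 − 0.1357 = -2.0217 → -2.02
e^(−qT) = e^(−0.023·0.08333) = 0.9981;  e^(−rT) = e^(−0.061·0.08333) = 0.9949
P = 340·0.9949·N(2.02) − 260·0.9981·N(1.89) = 340·0.9949·0.9783 − 260·0.9981·0.9706 = 330.9256 − 251.8765 = 79.0491

$79.05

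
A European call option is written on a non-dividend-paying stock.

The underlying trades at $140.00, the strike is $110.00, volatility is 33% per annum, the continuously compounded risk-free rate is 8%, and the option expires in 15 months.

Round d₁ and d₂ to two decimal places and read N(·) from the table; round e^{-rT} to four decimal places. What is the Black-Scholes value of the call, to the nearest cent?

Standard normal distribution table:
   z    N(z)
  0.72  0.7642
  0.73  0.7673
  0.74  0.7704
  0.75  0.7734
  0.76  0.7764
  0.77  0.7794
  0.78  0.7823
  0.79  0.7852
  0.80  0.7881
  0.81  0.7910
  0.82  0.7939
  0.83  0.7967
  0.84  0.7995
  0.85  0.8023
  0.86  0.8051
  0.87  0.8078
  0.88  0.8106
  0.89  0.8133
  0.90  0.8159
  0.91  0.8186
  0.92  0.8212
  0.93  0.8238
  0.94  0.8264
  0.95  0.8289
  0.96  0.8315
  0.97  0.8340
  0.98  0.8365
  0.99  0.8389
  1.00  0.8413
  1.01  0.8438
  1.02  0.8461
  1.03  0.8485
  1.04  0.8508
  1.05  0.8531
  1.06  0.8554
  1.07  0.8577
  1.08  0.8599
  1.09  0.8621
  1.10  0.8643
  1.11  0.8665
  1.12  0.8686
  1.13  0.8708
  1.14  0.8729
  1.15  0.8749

σ√T = 0.33 × 1.1180 = 0.3690
d₁ = [ln(140/110) + (0.08 + 0.33²/2)·1.25] / 0.3690 = [0.2412 + 0.1681] / 0.3690 = 1.1092 which rounds to 1.11
d₂ = d₁ − σ√T = 1.1092 − 0.3690 = 0.7402 which rounds to 0.74
e^(−rT) = e^(−0.08·1.25) = 0.9048
C = 140·N(1.11) − 110·0.9048·N(0.74) = 140·0.8665 − 110·0.9048·0.7704 = 121.3100 − 76.6764 = 44.6336

$44.63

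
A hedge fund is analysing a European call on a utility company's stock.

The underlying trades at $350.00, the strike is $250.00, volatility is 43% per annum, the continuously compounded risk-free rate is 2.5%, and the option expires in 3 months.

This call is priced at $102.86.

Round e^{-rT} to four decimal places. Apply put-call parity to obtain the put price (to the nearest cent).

e^(−rT) = e^(−0.025·0.25) = 0.9938
Put-call parity: C − P = S − K·e^(−rT) = 350 − 250·0.9938 = 350 − 248.4500 = 101.5500
P = C − (C − P) = 102.86 − (101.5500) = 1.3100

$1.31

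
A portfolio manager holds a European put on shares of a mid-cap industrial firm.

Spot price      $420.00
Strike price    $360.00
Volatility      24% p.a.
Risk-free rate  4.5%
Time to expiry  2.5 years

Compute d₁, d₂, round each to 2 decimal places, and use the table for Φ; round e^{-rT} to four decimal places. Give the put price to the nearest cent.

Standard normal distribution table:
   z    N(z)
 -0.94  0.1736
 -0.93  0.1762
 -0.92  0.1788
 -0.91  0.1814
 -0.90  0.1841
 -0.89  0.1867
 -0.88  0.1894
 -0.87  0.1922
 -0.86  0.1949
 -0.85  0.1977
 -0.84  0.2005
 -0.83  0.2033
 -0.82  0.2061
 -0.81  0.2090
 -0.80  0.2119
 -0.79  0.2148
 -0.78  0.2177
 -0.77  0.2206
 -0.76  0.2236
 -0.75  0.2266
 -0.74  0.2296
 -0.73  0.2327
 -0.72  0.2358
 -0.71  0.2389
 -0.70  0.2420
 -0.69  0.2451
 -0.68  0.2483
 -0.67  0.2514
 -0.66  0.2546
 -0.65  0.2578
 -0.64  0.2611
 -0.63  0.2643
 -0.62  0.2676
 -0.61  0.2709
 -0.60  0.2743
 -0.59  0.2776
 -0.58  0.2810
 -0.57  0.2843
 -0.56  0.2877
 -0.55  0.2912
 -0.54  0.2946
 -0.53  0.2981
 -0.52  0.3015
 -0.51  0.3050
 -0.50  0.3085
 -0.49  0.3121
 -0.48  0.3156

$19.70

σ√T = 0.24·√2.5 = 0.3795
d₁ = [ln(420/360) + (0.045 + 0.24²/2)·2.5] / 0.3795 = [0.1542 + 0.1845] / 0.3795 = 0.8924 → 0.89
d₂ = d₁ − σ√T = 0.8924 − 0.3795 = 0.5129 → 0.51
exp(−rT) = exp(−0.045·2.5) = 0.8936
N(−d₂) = N(-0.51) = 0.3050;  N(−d₁) = N(-0.89) = 0.1867
P = 360·0.8936·0.3050 − 420·0.1867 = 98.1173 − 78.4140 = 19.7033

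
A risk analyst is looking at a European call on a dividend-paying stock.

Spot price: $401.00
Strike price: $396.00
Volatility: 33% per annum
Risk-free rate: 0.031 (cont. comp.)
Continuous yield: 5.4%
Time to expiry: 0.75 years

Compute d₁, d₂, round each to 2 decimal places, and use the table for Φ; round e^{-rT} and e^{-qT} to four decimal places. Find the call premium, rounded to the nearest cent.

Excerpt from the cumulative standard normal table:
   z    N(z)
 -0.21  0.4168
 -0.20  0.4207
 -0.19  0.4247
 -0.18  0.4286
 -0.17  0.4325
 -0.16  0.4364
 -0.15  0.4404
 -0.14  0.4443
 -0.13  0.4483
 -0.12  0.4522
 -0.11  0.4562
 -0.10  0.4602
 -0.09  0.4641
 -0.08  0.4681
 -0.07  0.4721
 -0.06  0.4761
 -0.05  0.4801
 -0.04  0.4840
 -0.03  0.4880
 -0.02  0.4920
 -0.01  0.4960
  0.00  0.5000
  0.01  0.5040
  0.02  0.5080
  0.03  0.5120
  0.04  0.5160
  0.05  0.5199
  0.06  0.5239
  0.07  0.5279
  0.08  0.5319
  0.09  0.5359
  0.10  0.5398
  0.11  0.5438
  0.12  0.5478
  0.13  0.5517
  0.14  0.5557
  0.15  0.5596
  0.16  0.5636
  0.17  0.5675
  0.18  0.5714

T = 0.75;  σ√T = 0.2858
d₁ = [ln(401/396) + (0.031 − 0.054 + 0.33²/2)·0.75] / 0.2858 = [0.0125 + 0.0236] / 0.2858 = 0.1264 which rounds to 0.13
d₂ = d₁ − σ√T = 0.1264 − 0.2858 = -0.1593 which rounds to -0.16
e^(−qT) = e^(−0.054·0.75) = 0.9603;  e^(−rT) = e^(−0.031·0.75) = 0.9770
N(d₁) = N(0.13) = 0.5517;  N(d₂) = N(-0.16) = 0.4364
C = 401·0.9603·0.5517 − 396·0.9770·0.4364 = 212.4488 − 168.8397 = 43.6091

$43.61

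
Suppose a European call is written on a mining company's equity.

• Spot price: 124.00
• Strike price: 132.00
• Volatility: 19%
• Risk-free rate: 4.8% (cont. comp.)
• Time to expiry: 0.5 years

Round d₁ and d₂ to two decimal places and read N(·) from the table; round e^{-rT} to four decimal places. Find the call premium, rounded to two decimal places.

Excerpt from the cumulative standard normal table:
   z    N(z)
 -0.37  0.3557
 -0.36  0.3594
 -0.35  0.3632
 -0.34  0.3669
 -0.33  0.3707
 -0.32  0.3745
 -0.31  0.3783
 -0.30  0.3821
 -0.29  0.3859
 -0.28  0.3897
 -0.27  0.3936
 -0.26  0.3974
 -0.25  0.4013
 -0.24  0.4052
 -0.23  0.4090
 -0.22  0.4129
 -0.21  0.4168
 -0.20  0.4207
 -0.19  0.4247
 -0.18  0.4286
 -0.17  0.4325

4.39

T = 0.5;  σ√T = 0.1344
d₁ = [ln(124/132) + (0.048 + 0.19²/2)·0.5] / 0.1344 = [-0.0625 + 0.0330] / 0.1344 = -0.2195 ⇒ -0.22
d₂ = d₁ − σ√T = -0.2195 − 0.1344 = -0.3539 ⇒ -0.35
e^(−rT) = e^(−0.048·0.5) = 0.9763
C = 124·N(-0.22) − 132·0.9763·N(-0.35) = 124·0.4129 − 132·0.9763·0.3632 = 51.1996 − 46.8062 = 4.3934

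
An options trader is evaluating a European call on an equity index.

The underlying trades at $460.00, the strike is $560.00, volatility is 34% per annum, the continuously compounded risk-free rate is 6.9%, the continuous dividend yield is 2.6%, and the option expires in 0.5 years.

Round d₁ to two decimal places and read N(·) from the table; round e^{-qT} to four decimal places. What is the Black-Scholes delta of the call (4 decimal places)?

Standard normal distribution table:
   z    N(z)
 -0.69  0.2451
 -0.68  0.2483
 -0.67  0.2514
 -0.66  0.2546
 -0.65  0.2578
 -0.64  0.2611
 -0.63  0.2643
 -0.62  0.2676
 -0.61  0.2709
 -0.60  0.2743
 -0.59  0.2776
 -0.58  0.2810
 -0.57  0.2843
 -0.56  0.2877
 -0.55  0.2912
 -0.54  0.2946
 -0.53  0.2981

σ√T = 0.34 × 0.7071 = 0.2404
d₁ = [ln(460/560) + (0.069 − 0.026 + 0.34²/2)·0.5] / 0.2404 = [-0.1967 + 0.0504] / 0.2404 = -0.6086 ≈ -0.61
N(d₁) = N(-0.61) = 0.2709
Δ_call = e^(−qT)·N(d₁) = 0.9871·0.2709 = 0.2674

0.2674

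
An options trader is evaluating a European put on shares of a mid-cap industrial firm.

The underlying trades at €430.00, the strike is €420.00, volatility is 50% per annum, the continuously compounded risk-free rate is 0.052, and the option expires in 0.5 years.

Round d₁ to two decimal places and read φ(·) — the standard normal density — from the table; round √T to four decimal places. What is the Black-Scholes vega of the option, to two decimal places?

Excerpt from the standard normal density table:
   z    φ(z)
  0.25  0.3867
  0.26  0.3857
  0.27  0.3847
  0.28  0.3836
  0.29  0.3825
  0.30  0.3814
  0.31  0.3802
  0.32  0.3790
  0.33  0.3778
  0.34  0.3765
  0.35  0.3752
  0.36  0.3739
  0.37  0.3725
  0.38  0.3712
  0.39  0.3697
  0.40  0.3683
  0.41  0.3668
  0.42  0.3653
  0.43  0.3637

115.24

σ√T = 0.5·√0.5 = 0.3536
d₁ = [ln(430/420) + (0.052 + 0.5²/2)·0.5] / 0.3536 = [0.0235 + 0.0885] / 0.3536 = 0.3169 which rounds to 0.32
√T = √0.5 = 0.7071
φ(d₁) = φ(0.32) = 0.3790
vega = S·φ(d₁)·√T = 430·0.3790·0.7071 = 115.2361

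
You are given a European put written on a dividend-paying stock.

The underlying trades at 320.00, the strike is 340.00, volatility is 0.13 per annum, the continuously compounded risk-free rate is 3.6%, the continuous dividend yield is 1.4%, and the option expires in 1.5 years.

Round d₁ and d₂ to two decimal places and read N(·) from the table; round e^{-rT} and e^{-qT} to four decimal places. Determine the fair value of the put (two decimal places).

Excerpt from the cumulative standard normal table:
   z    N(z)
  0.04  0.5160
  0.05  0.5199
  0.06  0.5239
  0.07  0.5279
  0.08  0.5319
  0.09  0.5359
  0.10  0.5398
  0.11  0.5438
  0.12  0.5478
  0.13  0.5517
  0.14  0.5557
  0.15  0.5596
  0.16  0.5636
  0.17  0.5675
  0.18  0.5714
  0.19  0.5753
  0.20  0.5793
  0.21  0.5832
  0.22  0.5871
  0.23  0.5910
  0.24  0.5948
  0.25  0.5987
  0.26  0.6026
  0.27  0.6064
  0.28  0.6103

σ√T = 0.13 × 1.2247 = 0.1592
ln(S/K) + (r − q + σ²/2)T = ln(320/340) + (0.036 − 0.014 + 0.13²/2)·1.5 = -0.0606 + 0.0457 = -0.0149
d₁ = -0.0149 / 0.1592 = -0.0939 → -0.09
d₂ = d₁ − σ√T = -0.0939 − 0.1592 = -0.2531 → -0.25
exp(−qT) = exp(−0.014·1.5) = 0.9792;  exp(−rT) = exp(−0.036·1.5) = 0.9474
N(−d₂) = N(0.25) = 0.5987;  N(−d₁) = N(0.09) = 0.5359
P = 340·0.9474·0.5987 − 320·0.9792·0.5359 = 192.8508 − 167.9210 = 24.9298

24.93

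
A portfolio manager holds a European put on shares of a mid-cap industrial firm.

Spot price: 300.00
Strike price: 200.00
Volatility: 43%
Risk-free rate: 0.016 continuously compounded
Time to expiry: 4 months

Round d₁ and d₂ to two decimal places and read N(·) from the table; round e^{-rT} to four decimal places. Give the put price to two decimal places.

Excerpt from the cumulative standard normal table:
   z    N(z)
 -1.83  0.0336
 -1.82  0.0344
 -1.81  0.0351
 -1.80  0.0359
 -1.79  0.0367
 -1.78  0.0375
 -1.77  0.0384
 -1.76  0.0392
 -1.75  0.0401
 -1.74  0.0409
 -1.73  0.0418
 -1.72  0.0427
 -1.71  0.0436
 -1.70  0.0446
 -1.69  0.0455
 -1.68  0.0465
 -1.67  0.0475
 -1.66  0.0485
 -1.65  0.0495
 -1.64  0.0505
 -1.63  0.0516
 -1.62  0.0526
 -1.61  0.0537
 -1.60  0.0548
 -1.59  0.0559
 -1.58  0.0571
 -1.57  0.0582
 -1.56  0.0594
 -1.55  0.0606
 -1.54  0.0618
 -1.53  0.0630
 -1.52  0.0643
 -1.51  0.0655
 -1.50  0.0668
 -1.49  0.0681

T = 0.3333;  σ√T = 0.2483
ln(S/K) + (r + σ²/2)T = ln(300/200) + (0.016 + 0.43²/2)·0.3333 = 0.4055 + 0.0361 = 0.4416
d₁ = 0.4416 / 0.2483 = 1.7788 which rounds to 1.78
d₂ = d₁ − σ√T = 1.7788 − 0.2483 = 1.5306 which rounds to 1.53
exp(−rT) = exp(−0.016·0.3333) = 0.9947
N(−d₂) = N(-1.53) = 0.0630;  N(−d₁) = N(-1.78) = 0.0375
P = 200·0.9947·0.0630 − 300·0.0375 = 12.5332 − 11.2500 = 1.2832

1.28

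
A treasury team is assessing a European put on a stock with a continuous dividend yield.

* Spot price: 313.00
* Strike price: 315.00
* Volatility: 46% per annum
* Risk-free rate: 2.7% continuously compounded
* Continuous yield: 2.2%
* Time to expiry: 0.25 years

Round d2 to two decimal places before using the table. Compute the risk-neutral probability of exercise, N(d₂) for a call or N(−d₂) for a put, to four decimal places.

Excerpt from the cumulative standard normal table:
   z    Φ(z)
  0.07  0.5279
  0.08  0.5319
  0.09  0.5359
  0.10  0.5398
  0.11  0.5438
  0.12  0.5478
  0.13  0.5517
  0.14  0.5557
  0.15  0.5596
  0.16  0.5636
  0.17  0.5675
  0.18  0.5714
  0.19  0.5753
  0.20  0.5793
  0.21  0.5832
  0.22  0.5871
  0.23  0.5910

0.5557

T = 0.25;  σ√T = 0.2300
ln(S/K) + (r − q + σ²/2)T = ln(313/315) + (0.027 − 0.022 + 0.46²/2)·0.25 = -0.0064 + 0.0277 = 0.0213
d₁ = 0.0213 / 0.2300 = 0.0927 which rounds to 0.09
d₂ = d₁ − σ√T = 0.0927 − 0.2300 = -0.1373 which rounds to -0.14
Risk-neutral Pr[S_T < K] = N(−d₂) = N(0.14) = 0.5557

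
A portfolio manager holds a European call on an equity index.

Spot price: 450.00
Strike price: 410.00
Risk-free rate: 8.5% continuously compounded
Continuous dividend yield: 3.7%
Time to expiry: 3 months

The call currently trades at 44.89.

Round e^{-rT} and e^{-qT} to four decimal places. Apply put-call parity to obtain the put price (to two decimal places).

0.42

exp(−qT) = exp(−0.037·0.25) = 0.9908;  exp(−rT) = exp(−0.085·0.25) = 0.9790
Put-call parity: C − P = S·e^(−qT) − K·e^(−rT) = 450·0.9908 − 410·0.9790 = 445.8600 − 401.3900 = 44.4700
P = C − (C − P) = 44.89 − (44.4700) = 0.4200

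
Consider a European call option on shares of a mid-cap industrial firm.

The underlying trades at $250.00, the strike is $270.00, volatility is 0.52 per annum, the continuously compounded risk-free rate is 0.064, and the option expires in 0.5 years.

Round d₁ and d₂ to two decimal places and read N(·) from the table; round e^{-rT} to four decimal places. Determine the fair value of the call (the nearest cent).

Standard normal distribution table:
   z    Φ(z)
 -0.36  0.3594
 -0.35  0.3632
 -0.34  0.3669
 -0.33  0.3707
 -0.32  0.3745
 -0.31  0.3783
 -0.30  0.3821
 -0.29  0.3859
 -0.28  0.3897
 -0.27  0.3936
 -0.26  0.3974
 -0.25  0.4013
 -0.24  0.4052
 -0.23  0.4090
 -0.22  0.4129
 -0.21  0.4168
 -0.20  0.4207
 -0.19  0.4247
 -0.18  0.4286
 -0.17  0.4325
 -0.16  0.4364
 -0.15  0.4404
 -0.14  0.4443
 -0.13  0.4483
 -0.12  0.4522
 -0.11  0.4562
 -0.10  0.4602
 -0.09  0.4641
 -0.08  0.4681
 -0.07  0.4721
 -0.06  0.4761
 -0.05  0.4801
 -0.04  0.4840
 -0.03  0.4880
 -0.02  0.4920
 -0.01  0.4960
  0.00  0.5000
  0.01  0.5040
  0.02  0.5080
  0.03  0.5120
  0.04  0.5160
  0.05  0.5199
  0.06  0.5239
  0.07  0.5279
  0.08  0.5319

σ√T = 0.52 × 0.7071 = 0.3677
d₁ = [ln(250/270) + (0.064 + 0.52²/2)·0.5] / 0.3677 = [-0.0770 + 0.0996] / 0.3677 = 0.0616 which rounds to 0.06
d₂ = d₁ − σ√T = 0.0616 − 0.3677 = -0.3061 which rounds to -0.31
e^(−rT) = e^(−0.064·0.5) = 0.9685
N(d₁) = N(0.06) = 0.5239;  N(d₂) = N(-0.31) = 0.3783
C = 250·0.5239 − 270·0.9685·0.3783 = 130.9750 − 98.9236 = 32.0514

$32.05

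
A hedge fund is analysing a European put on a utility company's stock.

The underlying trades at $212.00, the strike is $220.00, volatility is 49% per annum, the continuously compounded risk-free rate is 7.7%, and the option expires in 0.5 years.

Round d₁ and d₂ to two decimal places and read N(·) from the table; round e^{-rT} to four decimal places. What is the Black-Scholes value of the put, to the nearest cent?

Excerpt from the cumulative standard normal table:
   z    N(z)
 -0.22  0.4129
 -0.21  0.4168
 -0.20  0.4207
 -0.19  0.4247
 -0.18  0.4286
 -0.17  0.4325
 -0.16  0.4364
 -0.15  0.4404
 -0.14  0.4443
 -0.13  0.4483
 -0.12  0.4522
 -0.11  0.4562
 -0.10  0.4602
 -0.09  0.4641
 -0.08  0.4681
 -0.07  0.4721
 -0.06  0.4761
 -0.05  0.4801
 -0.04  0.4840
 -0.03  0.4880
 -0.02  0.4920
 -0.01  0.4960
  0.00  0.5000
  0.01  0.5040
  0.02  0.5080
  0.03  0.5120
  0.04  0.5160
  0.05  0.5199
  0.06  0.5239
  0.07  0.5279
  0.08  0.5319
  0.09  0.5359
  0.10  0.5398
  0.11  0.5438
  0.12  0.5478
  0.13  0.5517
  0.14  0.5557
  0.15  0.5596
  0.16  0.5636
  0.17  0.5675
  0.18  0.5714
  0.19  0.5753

$29.27

T = 0.5;  σ√T = 0.3465
d₁ = [ln(212/220) + (0.077 + 0.49²/2)·0.5] / 0.3465 = [-0.0370 + 0.0985] / 0.3465 = 0.1775 → 0.18
d₂ = d₁ − σ√T = 0.1775 − 0.3465 = -0.1690 → -0.17
exp(−rT) = exp(−0.077·0.5) = 0.9622
N(−d₂) = N(0.17) = 0.5675;  N(−d₁) = N(-0.18) = 0.4286
P = 220·0.9622·0.5675 − 212·0.4286 = 120.1307 − 90.8632 = 29.2675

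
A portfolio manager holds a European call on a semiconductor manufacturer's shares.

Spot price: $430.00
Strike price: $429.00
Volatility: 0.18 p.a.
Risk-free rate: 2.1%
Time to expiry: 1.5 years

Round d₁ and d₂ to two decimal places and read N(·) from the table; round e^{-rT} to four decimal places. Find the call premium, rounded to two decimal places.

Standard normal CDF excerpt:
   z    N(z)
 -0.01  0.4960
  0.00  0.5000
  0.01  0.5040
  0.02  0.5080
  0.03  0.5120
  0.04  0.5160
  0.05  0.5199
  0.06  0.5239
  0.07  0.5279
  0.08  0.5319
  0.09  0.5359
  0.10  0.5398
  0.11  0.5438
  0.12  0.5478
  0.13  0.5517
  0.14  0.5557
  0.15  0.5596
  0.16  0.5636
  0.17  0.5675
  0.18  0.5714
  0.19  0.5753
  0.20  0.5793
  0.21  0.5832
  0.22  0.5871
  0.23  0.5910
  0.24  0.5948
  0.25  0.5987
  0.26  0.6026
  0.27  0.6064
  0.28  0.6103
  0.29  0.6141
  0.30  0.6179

σ√T = 0.18 × 1.2247 = 0.2205
d₁ = [ln(430/429) + (0.021 + 0.18²/2)·1.5] / 0.2205 = [0.0023 + 0.0558] / 0.2205 = 0.2637 ⇒ 0.26
d₂ = d₁ − σ√T = 0.2637 − 0.2205 = 0.0432 ⇒ 0.04
e^(−rT) = e^(−0.021·1.5) = 0.9690
N(d₁) = N(0.26) = 0.6026;  N(d₂) = N(0.04) = 0.5160
C = 430·0.6026 − 429·0.9690·0.5160 = 259.1180 − 214.5017 = 44.6163

$44.62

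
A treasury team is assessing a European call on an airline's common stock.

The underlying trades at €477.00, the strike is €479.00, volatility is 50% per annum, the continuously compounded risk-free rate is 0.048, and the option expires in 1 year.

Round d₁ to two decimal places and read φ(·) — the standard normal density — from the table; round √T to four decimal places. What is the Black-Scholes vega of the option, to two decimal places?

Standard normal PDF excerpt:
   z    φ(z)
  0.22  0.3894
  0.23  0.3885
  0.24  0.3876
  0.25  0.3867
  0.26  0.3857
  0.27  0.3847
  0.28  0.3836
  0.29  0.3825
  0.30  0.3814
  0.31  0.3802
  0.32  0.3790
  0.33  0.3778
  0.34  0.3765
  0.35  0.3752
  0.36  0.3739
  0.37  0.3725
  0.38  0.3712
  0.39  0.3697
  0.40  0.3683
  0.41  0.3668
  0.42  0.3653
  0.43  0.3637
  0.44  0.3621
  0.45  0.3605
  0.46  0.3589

T = 1;  σ√T = 0.5000
ln(S/K) + (r + σ²/2)T = ln(477/479) + (0.048 + 0.5²/2)·1 = -0.0042 + 0.1730 = 0.1688
d₁ = 0.1688 / 0.5000 = 0.3376 ⇒ 0.34
√T = √1 = 1.0000
φ(d₁) = φ(0.34) = 0.3765
vega = S·φ(d₁)·√T = 477·0.3765·1.0000 = 179.5905

179.59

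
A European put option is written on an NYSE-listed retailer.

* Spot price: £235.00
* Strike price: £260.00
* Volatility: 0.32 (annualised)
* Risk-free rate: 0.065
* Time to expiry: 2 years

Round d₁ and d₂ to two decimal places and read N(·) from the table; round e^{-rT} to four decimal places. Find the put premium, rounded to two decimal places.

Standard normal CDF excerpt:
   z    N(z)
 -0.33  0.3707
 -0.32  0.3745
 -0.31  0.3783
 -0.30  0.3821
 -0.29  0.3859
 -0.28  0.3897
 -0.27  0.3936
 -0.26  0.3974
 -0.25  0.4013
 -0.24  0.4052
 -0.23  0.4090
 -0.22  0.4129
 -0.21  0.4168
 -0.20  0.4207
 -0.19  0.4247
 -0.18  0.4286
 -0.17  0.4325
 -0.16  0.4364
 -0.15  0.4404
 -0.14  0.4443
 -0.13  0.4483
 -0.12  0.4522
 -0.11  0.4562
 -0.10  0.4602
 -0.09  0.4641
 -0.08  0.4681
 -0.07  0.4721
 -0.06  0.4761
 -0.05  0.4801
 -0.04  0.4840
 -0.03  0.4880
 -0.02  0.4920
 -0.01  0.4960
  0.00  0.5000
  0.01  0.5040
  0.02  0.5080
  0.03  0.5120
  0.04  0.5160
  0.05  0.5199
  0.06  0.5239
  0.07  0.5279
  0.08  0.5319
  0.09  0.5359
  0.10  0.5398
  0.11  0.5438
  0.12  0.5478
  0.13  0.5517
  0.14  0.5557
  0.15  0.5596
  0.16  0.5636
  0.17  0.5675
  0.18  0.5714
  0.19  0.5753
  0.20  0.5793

£37.99

T = 2;  σ√T = 0.4525
d₁ = [ln(235/260) + (0.065 + ½·0.32²)·2] / (σ√T) = (-0.1011 + 0.2324) / 0.4525 = 0.2901 ⇒ 0.29
d₂ = 0.2901 − 0.4525 = -0.1624 ⇒ -0.16
e^(−rT) = e^(−0.065·2) = 0.8781
N(−d₂) = N(0.16) = 0.5636;  N(−d₁) = N(-0.29) = 0.3859
P = 260·0.8781·0.5636 − 235·0.3859 = 128.6733 − 90.6865 = 37.9868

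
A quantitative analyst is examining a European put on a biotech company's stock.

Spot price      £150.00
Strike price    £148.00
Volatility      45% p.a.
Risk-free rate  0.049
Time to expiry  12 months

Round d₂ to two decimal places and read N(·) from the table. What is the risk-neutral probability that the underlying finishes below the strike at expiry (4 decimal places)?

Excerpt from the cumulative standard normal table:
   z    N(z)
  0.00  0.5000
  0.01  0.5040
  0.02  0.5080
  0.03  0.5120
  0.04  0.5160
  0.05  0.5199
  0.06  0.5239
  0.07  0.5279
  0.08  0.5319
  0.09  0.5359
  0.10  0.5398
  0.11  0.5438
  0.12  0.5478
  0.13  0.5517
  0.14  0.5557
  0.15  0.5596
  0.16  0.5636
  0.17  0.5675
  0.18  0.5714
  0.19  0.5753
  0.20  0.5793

0.5359

σ√T = 0.45 × 1.0000 = 0.4500
d₁ = [ln(150/148) + (0.049 + ½·0.45²)·1] / (σ√T) = (0.0134 + 0.1502) / 0.4500 = 0.3637 which rounds to 0.36
d₂ = 0.3637 − 0.4500 = -0.0863 which rounds to -0.09
Pr(exercise) under Q = N(−d₂) = N(0.09) = 0.5359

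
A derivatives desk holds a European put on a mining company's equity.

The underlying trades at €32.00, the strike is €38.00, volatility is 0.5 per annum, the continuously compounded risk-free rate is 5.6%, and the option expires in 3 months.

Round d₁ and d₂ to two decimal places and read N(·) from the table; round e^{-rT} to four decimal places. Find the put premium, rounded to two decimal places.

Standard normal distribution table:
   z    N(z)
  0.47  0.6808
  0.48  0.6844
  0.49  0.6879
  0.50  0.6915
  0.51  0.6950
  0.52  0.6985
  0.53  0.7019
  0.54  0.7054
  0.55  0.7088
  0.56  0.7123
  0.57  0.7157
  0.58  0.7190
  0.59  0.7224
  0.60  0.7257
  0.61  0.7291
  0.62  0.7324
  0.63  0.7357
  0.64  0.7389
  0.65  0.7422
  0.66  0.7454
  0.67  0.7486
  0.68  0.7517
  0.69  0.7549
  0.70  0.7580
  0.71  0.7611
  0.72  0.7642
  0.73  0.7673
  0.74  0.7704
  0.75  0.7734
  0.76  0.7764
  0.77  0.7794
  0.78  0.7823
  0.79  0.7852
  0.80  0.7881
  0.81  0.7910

σ√T = 0.5·√0.25 = 0.2500
d₁ = [ln(32/38) + (0.056 + ½·0.5²)·0.25] / (σ√T) = (-0.1719 + 0.0452) / 0.2500 = -0.5064 which rounds to -0.51
d₂ = -0.5064 − 0.2500 = -0.7564 which rounds to -0.76
e^(−rT) = e^(−0.056·0.25) = 0.9861
N(−d₂) = N(0.76) = 0.7764;  N(−d₁) = N(0.51) = 0.6950
P = 38·0.9861·0.7764 − 32·0.6950 = 29.0931 − 22.2400 = 6.8531

€6.85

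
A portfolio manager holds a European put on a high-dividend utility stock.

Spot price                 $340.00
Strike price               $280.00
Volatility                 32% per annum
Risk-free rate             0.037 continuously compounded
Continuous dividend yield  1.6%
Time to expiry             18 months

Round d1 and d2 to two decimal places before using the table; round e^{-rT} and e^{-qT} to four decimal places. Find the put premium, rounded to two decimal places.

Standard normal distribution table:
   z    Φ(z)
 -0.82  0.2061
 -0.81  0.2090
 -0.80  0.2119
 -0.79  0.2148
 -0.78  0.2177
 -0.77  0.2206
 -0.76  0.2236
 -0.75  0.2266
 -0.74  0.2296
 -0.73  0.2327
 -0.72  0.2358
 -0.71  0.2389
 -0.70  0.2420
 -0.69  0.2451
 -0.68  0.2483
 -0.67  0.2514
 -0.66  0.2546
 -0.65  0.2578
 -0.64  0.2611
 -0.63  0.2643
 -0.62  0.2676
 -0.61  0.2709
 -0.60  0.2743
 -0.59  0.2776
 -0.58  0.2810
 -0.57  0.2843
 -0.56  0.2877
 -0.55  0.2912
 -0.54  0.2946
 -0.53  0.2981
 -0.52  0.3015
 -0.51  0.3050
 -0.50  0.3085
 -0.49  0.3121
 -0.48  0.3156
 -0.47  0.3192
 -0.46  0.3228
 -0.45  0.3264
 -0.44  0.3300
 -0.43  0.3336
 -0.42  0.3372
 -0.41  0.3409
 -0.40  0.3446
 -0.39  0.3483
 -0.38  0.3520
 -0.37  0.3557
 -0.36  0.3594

$20.01

σ√T = 0.32·√1.5 = 0.3919
ln(S/K) + (r − q + σ²/2)T = ln(340/280) + (0.037 − 0.016 + 0.32²/2)·1.5 = 0.1942 + 0.1083 = 0.3025
d₁ = 0.3025 / 0.3919 = 0.7717 which rounds to 0.77
d₂ = d₁ − σ√T = 0.7717 − 0.3919 = 0.3798 which rounds to 0.38
exp(−qT) = exp(−0.016·1.5) = 0.9763;  exp(−rT) = exp(−0.037·1.5) = 0.9460
N(−d₂) = N(-0.38) = 0.3520;  N(−d₁) = N(-0.77) = 0.2206
P = 280·0.9460·0.3520 − 340·0.9763·0.2206 = 93.2378 − 73.2264 = 20.0114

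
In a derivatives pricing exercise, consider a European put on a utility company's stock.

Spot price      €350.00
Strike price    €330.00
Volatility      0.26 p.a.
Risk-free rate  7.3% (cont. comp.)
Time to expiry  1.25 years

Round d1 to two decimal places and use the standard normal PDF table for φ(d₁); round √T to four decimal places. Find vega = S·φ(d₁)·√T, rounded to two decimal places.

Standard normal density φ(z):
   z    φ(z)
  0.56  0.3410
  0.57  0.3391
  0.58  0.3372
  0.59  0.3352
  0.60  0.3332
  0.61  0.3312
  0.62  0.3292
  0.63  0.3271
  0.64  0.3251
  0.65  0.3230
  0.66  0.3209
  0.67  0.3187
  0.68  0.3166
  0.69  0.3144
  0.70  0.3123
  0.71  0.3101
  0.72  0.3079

T = 1.25;  σ√T = 0.2907
d₁ = [ln(350/330) + (0.073 + ½·0.26²)·1.25] / (σ√T) = (0.0588 + 0.1335) / 0.2907 = 0.6617 ≈ 0.66
√T = √1.25 = 1.1180
φ(d₁) = φ(0.66) = 0.3209
vega = S·φ(d₁)·√T = 350·0.3209·1.1180 = 125.5682
(Call and put vega coincide under Black-Scholes.)

125.57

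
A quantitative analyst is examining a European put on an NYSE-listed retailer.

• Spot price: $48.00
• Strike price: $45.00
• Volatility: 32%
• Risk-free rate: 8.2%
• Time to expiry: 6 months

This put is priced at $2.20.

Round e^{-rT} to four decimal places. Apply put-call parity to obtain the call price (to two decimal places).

$7.01

e^(−rT) = e^(−0.082·0.5) = 0.9598
Put-call parity: C − P = S − K·e^(−rT) = 48 − 45·0.9598 = 48 − 43.1910 = 4.8090
C = P + (C − P) = 2.20 + (4.8090) = 7.0090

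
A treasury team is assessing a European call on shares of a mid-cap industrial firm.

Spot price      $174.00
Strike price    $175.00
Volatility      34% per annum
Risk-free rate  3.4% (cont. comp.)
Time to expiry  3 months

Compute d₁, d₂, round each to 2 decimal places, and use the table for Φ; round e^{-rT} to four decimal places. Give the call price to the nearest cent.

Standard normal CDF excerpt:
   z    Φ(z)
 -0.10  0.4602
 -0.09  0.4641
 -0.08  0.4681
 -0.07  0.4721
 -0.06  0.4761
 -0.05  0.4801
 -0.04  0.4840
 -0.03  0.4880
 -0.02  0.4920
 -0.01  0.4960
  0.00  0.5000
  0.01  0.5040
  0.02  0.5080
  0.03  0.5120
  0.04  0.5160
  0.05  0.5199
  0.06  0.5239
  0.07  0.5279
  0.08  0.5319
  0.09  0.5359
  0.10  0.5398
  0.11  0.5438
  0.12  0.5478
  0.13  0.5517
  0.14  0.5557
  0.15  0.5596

$12.01

σ√T = 0.34 × 0.5000 = 0.1700
d₁ = [ln(174/175) + (0.034 + 0.34²/2)·0.25] / 0.1700 = [-0.0057 + 0.0230] / 0.1700 = 0.1013 → 0.10
d₂ = d₁ − σ√T = 0.1013 − 0.1700 = -0.0687 → -0.07
e^(−rT) = e^(−0.034·0.25) = 0.9915
N(d₁) = N(0.10) = 0.5398;  N(d₂) = N(-0.07) = 0.4721
C = 174·0.5398 − 175·0.9915·0.4721 = 93.9252 − 81.9153 = 12.0099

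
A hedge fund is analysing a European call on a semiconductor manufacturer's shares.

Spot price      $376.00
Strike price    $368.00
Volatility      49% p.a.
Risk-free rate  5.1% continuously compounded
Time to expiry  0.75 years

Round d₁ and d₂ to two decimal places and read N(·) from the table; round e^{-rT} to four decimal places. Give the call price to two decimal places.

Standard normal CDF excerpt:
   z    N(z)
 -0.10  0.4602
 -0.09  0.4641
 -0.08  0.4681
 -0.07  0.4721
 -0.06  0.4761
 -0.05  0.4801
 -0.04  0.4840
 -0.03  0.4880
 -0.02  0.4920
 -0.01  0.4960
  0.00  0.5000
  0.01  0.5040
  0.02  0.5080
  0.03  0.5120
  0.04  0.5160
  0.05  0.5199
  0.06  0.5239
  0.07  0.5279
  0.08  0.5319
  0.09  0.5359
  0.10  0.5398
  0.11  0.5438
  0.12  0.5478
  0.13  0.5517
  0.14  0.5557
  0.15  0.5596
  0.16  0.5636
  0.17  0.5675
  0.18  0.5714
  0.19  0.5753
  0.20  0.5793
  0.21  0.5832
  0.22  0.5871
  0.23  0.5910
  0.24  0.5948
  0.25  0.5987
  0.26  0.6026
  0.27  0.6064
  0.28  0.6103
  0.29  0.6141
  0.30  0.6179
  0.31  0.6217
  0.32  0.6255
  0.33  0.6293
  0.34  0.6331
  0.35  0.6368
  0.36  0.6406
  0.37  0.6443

σ√T = 0.49·√0.75 = 0.4244
d₁ = [ln(376/368) + (0.051 + ½·0.49²)·0.75] / (σ√T) = (0.0215 + 0.1283) / 0.4244 = 0.3530 → 0.35
d₂ = 0.3530 − 0.4244 = -0.0714 → -0.07
e^(−rT) = e^(−0.051·0.75) = 0.9625
N(d₁) = N(0.35) = 0.6368;  N(d₂) = N(-0.07) = 0.4721
C = 376·0.6368 − 368·0.9625·0.4721 = 239.4368 − 167.2178 = 72.2190

$72.22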